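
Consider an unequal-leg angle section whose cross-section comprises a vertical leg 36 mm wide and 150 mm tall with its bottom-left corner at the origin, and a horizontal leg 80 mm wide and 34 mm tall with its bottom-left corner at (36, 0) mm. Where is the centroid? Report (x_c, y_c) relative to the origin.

Part | A | x̄ᵢ | ȳᵢ | A·x̄ᵢ | A·ȳᵢ
vertical leg | 5400.00 | 18.00 | 75.00 | 97200.00 | 405000.00
horizontal leg | 2720.00 | 76.00 | 17.00 | 206720.00 | 46240.00
Σ | 8120.00 |  |  | 303920.00 | 451240.00
x_c = 303920.00 / 8120.00 = 37.43 mm
y_c = 451240.00 / 8120.00 = 55.57 mm

x_c = 37.43 mm, y_c = 55.57 mm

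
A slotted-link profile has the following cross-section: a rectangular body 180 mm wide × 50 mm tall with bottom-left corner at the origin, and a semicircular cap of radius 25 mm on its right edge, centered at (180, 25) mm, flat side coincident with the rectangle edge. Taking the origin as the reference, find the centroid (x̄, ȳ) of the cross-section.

x̄ = 99.90 mm, ȳ = 25.00 mm

rectangular body: A = 180 × 50 = 9000.00, centroid at (90.00, 25.00).
semicircular end: A = ½π·25² = 981.75, centroid at (190.61, 25.00).
ΣA = 9981.75 mm²
ΣAx̄ = (9000.00)(90.00) + (981.75)(190.61) = 997131.25 mm³
ΣAȳ = (9000.00)(25.00) + (981.75)(25.00) = 249543.69 mm³
x̄ = 997131.25 / 9981.75 = 99.90 mm
ȳ = 249543.69 / 9981.75 = 25.00 mm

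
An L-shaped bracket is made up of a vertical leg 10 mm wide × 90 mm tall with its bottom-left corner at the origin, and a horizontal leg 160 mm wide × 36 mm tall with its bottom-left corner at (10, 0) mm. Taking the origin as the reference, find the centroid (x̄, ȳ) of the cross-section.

vertical leg: A = 10 × 90 = 900.00, centroid at (5.00, 45.00).
horizontal leg: A = 160 × 36 = 5760.00, centroid at (90.00, 18.00).
ΣA = 6660.00 mm²
ΣAx̄ = (900.00)(5.00) + (5760.00)(90.00) = 522900.00 mm³
ΣAȳ = (900.00)(45.00) + (5760.00)(18.00) = 144180.00 mm³
x̄ = 522900.00 / 6660.00 = 78.51 mm
ȳ = 144180.00 / 6660.00 = 21.65 mm

x̄ = 78.51 mm, ȳ = 21.65 mm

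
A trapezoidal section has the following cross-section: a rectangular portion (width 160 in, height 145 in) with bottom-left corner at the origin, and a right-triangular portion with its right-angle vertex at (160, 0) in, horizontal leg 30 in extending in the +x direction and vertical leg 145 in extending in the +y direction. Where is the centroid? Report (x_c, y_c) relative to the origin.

Part | A | x̄ᵢ | ȳᵢ | A·x̄ᵢ | A·ȳᵢ
rectangular portion | 23200.00 | 80.00 | 72.50 | 1856000.00 | 1682000.00
triangular portion | 2175.00 | 170.00 | 48.33 | 369750.00 | 105125.00
Σ | 25375.00 |  |  | 2225750.00 | 1787125.00
x_c = 2225750.00 / 25375.00 = 87.71 in
y_c = 1787125.00 / 25375.00 = 70.43 in

x_c = 87.71 in, y_c = 70.43 in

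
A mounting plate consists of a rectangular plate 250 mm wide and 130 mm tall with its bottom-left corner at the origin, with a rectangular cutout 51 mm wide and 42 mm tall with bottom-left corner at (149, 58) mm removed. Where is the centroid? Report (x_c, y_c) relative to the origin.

x_c = 121.51 mm, y_c = 64.01 mm

plate: A = 250 × 130 = 32500.00, centroid at (125.00, 65.00).
hole: A = −(51 × 42) = -2142.00, centroid at (174.50, 79.00).
ΣA = 30358.00 mm²
ΣAx_c = (32500.00)(125.00) + (-2142.00)(174.50) = 3688721.00 mm³
ΣAy_c = (32500.00)(65.00) + (-2142.00)(79.00) = 1943282.00 mm³
x_c = 3688721.00 / 30358.00 = 121.51 mm
y_c = 1943282.00 / 30358.00 = 64.01 mm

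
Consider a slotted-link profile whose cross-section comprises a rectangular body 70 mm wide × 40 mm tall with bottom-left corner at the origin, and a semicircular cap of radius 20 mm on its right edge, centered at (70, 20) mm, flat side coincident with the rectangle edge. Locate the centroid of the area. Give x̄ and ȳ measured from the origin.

x̄ = 42.97 mm, ȳ = 20.00 mm

Part | A | x̄ᵢ | ȳᵢ | A·x̄ᵢ | A·ȳᵢ
rectangular body | 2800.00 | 35.00 | 20.00 | 98000.00 | 56000.00
semicircular end | 628.32 | 78.49 | 20.00 | 49315.63 | 12566.37
Σ | 3428.32 |  |  | 147315.63 | 68566.37
x̄ = 147315.63 / 3428.32 = 42.97 mm
ȳ = 68566.37 / 3428.32 = 20.00 mm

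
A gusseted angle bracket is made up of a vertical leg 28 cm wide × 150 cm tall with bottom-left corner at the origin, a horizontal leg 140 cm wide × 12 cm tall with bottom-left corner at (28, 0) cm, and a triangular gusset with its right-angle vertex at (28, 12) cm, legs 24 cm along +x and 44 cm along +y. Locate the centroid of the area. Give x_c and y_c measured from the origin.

vertical leg: A = 28 × 150 = 4200.00, centroid at (14.00, 75.00).
horizontal leg: A = 140 × 12 = 1680.00, centroid at (98.00, 6.00).
gusset: A = ½·24·44 = 528.00, centroid at (36.00, 26.67).
ΣA = 6408.00 cm²
ΣAx_c = (4200.00)(14.00) + (1680.00)(98.00) + (528.00)(36.00) = 242448.00 cm³
ΣAy_c = (4200.00)(75.00) + (1680.00)(6.00) + (528.00)(26.67) = 339160.00 cm³
x_c = 242448.00 / 6408.00 = 37.84 cm
y_c = 339160.00 / 6408.00 = 52.93 cm

x_c = 37.84 cm, y_c = 52.93 cm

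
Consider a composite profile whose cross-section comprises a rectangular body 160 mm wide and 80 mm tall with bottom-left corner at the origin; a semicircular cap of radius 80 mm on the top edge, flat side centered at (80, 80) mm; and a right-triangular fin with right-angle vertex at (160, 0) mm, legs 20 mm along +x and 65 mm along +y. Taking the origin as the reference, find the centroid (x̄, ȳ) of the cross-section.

Part | A | x̄ᵢ | ȳᵢ | A·x̄ᵢ | A·ȳᵢ
rectangular body | 12800.00 | 80.00 | 40.00 | 1024000.00 | 512000.00
semicircular top | 10053.10 | 80.00 | 113.95 | 804247.72 | 1145581.05
triangular fin | 650.00 | 166.67 | 21.67 | 108333.33 | 14083.33
Σ | 23503.10 |  |  | 1936581.05 | 1671664.39
x̄ = 1936581.05 / 23503.10 = 82.40 mm
ȳ = 1671664.39 / 23503.10 = 71.13 mm

x̄ = 82.40 mm, ȳ = 71.13 mm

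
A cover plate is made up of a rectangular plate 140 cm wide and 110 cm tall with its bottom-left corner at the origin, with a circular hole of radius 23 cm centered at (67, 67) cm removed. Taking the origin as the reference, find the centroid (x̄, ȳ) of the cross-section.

x̄ = 70.36 cm, ȳ = 53.55 cm

plate: A = 140 × 110 = 15400.00, centroid at (70.00, 55.00).
hole: A = −π·23² = -1661.90, centroid at (67.00, 67.00).
ΣA = 13738.10 cm², ΣAx̄ = 966652.53 cm³, ΣAȳ = 735652.53 cm³.
x̄ = 966652.53/13738.10 = 70.36 cm; ȳ = 735652.53/13738.10 = 53.55 cm.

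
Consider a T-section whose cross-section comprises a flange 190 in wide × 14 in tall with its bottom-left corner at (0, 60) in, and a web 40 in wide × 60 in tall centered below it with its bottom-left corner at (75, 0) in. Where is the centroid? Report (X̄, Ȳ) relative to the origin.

X̄ = 95.00 in, Ȳ = 49.45 in

web: A = 40 × 60 = 2400.00, centroid at (95.00, 30.00).
flange: A = 190 × 14 = 2660.00, centroid at (95.00, 67.00).
ΣA = 5060.00 in²
ΣAX̄ = (2400.00)(95.00) + (2660.00)(95.00) = 480700.00 in³
ΣAȲ = (2400.00)(30.00) + (2660.00)(67.00) = 250220.00 in³
X̄ = 480700.00 / 5060.00 = 95.00 in
Ȳ = 250220.00 / 5060.00 = 49.45 in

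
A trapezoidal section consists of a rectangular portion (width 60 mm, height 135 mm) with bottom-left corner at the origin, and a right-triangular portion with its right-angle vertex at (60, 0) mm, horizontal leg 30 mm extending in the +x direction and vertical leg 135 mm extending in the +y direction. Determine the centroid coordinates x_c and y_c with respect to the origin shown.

x_c = 38.00 mm, y_c = 63.00 mm

Part | A | x̄ᵢ | ȳᵢ | A·x̄ᵢ | A·ȳᵢ
rectangular portion | 8100.00 | 30.00 | 67.50 | 243000.00 | 546750.00
triangular portion | 2025.00 | 70.00 | 45.00 | 141750.00 | 91125.00
Σ | 10125.00 |  |  | 384750.00 | 637875.00
x_c = 384750.00 / 10125.00 = 38.00 mm
y_c = 637875.00 / 10125.00 = 63.00 mm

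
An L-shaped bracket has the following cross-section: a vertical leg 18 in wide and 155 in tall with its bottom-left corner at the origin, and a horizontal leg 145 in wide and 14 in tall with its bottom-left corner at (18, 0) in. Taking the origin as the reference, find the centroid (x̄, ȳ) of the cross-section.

x̄ = 43.32 in, ȳ = 47.81 in

Part | A | x̄ᵢ | ȳᵢ | A·x̄ᵢ | A·ȳᵢ
vertical leg | 2790.00 | 9.00 | 77.50 | 25110.00 | 216225.00
horizontal leg | 2030.00 | 90.50 | 7.00 | 183715.00 | 14210.00
Σ | 4820.00 |  |  | 208825.00 | 230435.00
x̄ = 208825.00 / 4820.00 = 43.32 in
ȳ = 230435.00 / 4820.00 = 47.81 in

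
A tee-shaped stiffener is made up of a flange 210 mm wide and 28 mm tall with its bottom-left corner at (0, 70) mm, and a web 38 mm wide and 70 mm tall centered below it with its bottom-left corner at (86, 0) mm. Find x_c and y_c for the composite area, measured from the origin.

web: A = 38 × 70 = 2660.00, centroid at (105.00, 35.00).
flange: A = 210 × 28 = 5880.00, centroid at (105.00, 84.00).
ΣA = 8540.00 mm²
ΣAx_c = (2660.00)(105.00) + (5880.00)(105.00) = 896700.00 mm³
ΣAy_c = (2660.00)(35.00) + (5880.00)(84.00) = 587020.00 mm³
x_c = 896700.00 / 8540.00 = 105.00 mm
y_c = 587020.00 / 8540.00 = 68.74 mm

x_c = 105.00 mm, y_c = 68.74 mm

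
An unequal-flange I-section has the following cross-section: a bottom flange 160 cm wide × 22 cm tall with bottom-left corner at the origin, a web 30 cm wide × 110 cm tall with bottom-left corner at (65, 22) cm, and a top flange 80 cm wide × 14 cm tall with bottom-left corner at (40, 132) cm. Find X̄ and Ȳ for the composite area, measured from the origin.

X̄ = 80.00 cm, Ȳ = 56.49 cm

Part | A | x̄ᵢ | ȳᵢ | A·x̄ᵢ | A·ȳᵢ
bottom flange | 3520.00 | 80.00 | 11.00 | 281600.00 | 38720.00
web | 3300.00 | 80.00 | 77.00 | 264000.00 | 254100.00
top flange | 1120.00 | 80.00 | 139.00 | 89600.00 | 155680.00
Σ | 7940.00 |  |  | 635200.00 | 448500.00
X̄ = 635200.00 / 7940.00 = 80.00 cm
Ȳ = 448500.00 / 7940.00 = 56.49 cm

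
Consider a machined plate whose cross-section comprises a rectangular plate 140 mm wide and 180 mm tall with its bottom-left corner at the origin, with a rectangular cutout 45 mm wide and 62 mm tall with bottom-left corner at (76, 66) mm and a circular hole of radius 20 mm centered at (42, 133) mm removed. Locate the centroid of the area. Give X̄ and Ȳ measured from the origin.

plate: A = 140 × 180 = 25200.00, centroid at (70.00, 90.00).
hole 1: A = −(45 × 62) = -2790.00, centroid at (98.50, 97.00).
hole 2: A = −π·20² = -1256.64, centroid at (42.00, 133.00).
ΣA = 21153.36 mm², ΣAX̄ = 1436406.24 mm³, ΣAȲ = 1830237.27 mm³.
X̄ = 1436406.24/21153.36 = 67.90 mm; Ȳ = 1830237.27/21153.36 = 86.52 mm.

X̄ = 67.90 mm, Ȳ = 86.52 mm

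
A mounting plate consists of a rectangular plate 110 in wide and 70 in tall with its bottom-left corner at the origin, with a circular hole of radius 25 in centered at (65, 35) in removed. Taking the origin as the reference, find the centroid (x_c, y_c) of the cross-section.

x_c = 51.58 in, y_c = 35.00 in

Part | A | x̄ᵢ | ȳᵢ | A·x̄ᵢ | A·ȳᵢ
plate | 7700.00 | 55.00 | 35.00 | 423500.00 | 269500.00
hole | -1963.50 | 65.00 | 35.00 | -127627.20 | -68722.34
Σ | 5736.50 |  |  | 295872.80 | 200777.66
x_c = 295872.80 / 5736.50 = 51.58 in
y_c = 200777.66 / 5736.50 = 35.00 in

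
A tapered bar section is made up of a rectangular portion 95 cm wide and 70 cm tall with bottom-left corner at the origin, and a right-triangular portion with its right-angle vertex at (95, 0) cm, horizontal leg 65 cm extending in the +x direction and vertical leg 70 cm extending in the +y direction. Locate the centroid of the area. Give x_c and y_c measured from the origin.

x_c = 65.13 cm, y_c = 32.03 cm

rectangular portion: A = 95 × 70 = 6650.00, centroid at (47.50, 35.00).
triangular portion: A = ½·65·70 = 2275.00, centroid at (116.67, 23.33).
ΣA = 8925.00 cm²
ΣAx_c = (6650.00)(47.50) + (2275.00)(116.67) = 581291.67 cm³
ΣAy_c = (6650.00)(35.00) + (2275.00)(23.33) = 285833.33 cm³
x_c = 581291.67 / 8925.00 = 65.13 cm
y_c = 285833.33 / 8925.00 = 32.03 cm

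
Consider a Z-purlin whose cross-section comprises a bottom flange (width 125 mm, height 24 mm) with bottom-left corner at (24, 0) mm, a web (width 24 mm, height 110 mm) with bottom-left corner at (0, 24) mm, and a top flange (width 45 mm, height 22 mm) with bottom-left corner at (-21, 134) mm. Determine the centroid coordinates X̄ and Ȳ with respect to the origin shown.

X̄ = 44.14 mm, Ȳ = 58.54 mm

bottom flange: A = 125 × 24 = 3000.00, centroid at (86.50, 12.00).
web: A = 24 × 110 = 2640.00, centroid at (12.00, 79.00).
top flange: A = 45 × 22 = 990.00, centroid at (1.50, 145.00).
ΣA = 6630.00 mm², ΣAX̄ = 292665.00 mm³, ΣAȲ = 388110.00 mm³.
X̄ = 292665.00/6630.00 = 44.14 mm; Ȳ = 388110.00/6630.00 = 58.54 mm.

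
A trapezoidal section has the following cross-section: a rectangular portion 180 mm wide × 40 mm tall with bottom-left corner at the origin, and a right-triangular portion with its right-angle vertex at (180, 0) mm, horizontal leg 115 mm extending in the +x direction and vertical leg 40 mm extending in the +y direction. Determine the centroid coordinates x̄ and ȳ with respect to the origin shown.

rectangular portion: A = 180 × 40 = 7200.00, centroid at (90.00, 20.00).
triangular portion: A = ½·115·40 = 2300.00, centroid at (218.33, 13.33).
ΣA = 9500.00 mm², ΣAx̄ = 1150166.67 mm³, ΣAȳ = 174666.67 mm³.
x̄ = 1150166.67/9500.00 = 121.07 mm; ȳ = 174666.67/9500.00 = 18.39 mm.

x̄ = 121.07 mm, ȳ = 18.39 mm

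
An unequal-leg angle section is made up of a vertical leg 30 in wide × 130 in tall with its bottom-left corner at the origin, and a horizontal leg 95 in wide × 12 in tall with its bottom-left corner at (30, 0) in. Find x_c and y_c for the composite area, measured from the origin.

vertical leg: A = 30 × 130 = 3900.00, centroid at (15.00, 65.00).
horizontal leg: A = 95 × 12 = 1140.00, centroid at (77.50, 6.00).
ΣA = 5040.00 in², ΣAx_c = 146850.00 in³, ΣAy_c = 260340.00 in³.
x_c = 146850.00/5040.00 = 29.14 in; y_c = 260340.00/5040.00 = 51.65 in.

x_c = 29.14 in, y_c = 51.65 in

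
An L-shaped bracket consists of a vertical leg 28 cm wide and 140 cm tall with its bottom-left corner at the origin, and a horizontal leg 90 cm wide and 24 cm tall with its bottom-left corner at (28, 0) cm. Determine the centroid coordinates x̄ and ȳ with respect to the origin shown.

vertical leg: A = 28 × 140 = 3920.00, centroid at (14.00, 70.00).
horizontal leg: A = 90 × 24 = 2160.00, centroid at (73.00, 12.00).
ΣA = 6080.00 cm², ΣAx̄ = 212560.00 cm³, ΣAȳ = 300320.00 cm³.
x̄ = 212560.00/6080.00 = 34.96 cm; ȳ = 300320.00/6080.00 = 49.39 cm.

x̄ = 34.96 cm, ȳ = 49.39 cm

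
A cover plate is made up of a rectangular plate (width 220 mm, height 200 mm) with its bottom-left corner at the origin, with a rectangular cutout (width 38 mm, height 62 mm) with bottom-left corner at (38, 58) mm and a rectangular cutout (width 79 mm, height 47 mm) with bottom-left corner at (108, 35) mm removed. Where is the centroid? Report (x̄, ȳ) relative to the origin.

plate: A = 220 × 200 = 44000.00, centroid at (110.00, 100.00).
hole 1: A = −(38 × 62) = -2356.00, centroid at (57.00, 89.00).
hole 2: A = −(79 × 47) = -3713.00, centroid at (147.50, 58.50).
ΣA = 37931.00 mm², ΣAx̄ = 4158040.50 mm³, ΣAȳ = 3973105.50 mm³.
x̄ = 4158040.50/37931.00 = 109.62 mm; ȳ = 3973105.50/37931.00 = 104.75 mm.

x̄ = 109.62 mm, ȳ = 104.75 mm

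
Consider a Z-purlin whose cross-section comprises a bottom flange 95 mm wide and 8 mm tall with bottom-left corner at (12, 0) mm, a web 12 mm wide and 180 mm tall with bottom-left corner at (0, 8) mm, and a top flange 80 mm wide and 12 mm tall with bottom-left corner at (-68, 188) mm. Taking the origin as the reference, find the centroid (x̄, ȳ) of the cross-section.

x̄ = 8.07 mm, ȳ = 103.34 mm

bottom flange: A = 95 × 8 = 760.00, centroid at (59.50, 4.00).
web: A = 12 × 180 = 2160.00, centroid at (6.00, 98.00).
top flange: A = 80 × 12 = 960.00, centroid at (-28.00, 194.00).
ΣA = 3880.00 mm²
ΣAx̄ = (760.00)(59.50) + (2160.00)(6.00) + (960.00)(-28.00) = 31300.00 mm³
ΣAȳ = (760.00)(4.00) + (2160.00)(98.00) + (960.00)(194.00) = 400960.00 mm³
x̄ = 31300.00 / 3880.00 = 8.07 mm
ȳ = 400960.00 / 3880.00 = 103.34 mm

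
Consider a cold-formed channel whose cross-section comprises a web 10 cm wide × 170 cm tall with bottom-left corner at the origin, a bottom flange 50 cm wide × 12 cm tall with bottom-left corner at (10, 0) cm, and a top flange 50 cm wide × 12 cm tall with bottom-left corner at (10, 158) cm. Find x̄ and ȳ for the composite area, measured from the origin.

x̄ = 17.41 cm, ȳ = 85.00 cm

web: A = 10 × 170 = 1700.00, centroid at (5.00, 85.00).
bottom flange: A = 50 × 12 = 600.00, centroid at (35.00, 6.00).
top flange: A = 50 × 12 = 600.00, centroid at (35.00, 164.00).
ΣA = 2900.00 cm²
ΣAx̄ = (1700.00)(5.00) + (600.00)(35.00) + (600.00)(35.00) = 50500.00 cm³
ΣAȳ = (1700.00)(85.00) + (600.00)(6.00) + (600.00)(164.00) = 246500.00 cm³
x̄ = 50500.00 / 2900.00 = 17.41 cm
ȳ = 246500.00 / 2900.00 = 85.00 cm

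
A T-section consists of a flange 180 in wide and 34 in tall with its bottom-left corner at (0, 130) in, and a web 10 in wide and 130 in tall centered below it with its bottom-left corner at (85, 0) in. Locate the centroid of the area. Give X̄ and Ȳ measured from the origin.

X̄ = 90.00 in, Ȳ = 132.63 in

web: A = 10 × 130 = 1300.00, centroid at (90.00, 65.00).
flange: A = 180 × 34 = 6120.00, centroid at (90.00, 147.00).
ΣA = 7420.00 in², ΣAX̄ = 667800.00 in³, ΣAȲ = 984140.00 in³.
X̄ = 667800.00/7420.00 = 90.00 in; Ȳ = 984140.00/7420.00 = 132.63 in.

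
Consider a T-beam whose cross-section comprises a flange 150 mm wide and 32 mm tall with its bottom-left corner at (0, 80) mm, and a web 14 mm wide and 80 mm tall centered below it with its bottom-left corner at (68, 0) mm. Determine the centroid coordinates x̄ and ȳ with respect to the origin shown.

web: A = 14 × 80 = 1120.00, centroid at (75.00, 40.00).
flange: A = 150 × 32 = 4800.00, centroid at (75.00, 96.00).
ΣA = 5920.00 mm²
ΣAx̄ = (1120.00)(75.00) + (4800.00)(75.00) = 444000.00 mm³
ΣAȳ = (1120.00)(40.00) + (4800.00)(96.00) = 505600.00 mm³
x̄ = 444000.00 / 5920.00 = 75.00 mm
ȳ = 505600.00 / 5920.00 = 85.41 mm

x̄ = 75.00 mm, ȳ = 85.41 mm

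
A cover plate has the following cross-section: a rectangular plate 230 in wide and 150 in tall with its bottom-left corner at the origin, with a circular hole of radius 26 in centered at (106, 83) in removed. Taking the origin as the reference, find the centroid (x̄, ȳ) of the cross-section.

x̄ = 115.59 in, ȳ = 74.48 in

plate: A = 230 × 150 = 34500.00, centroid at (115.00, 75.00).
hole: A = −π·26² = -2123.72, centroid at (106.00, 83.00).
ΣA = 32376.28 in², ΣAx̄ = 3742386.04 in³, ΣAȳ = 2411231.52 in³.
x̄ = 3742386.04/32376.28 = 115.59 in; ȳ = 2411231.52/32376.28 = 74.48 in.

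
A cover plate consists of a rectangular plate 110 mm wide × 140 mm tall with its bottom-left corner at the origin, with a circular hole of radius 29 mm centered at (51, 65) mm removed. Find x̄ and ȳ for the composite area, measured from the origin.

x̄ = 55.83 mm, ȳ = 71.04 mm

plate: A = 110 × 140 = 15400.00, centroid at (55.00, 70.00).
hole: A = −π·29² = -2642.08, centroid at (51.00, 65.00).
ΣA = 12757.92 mm², ΣAx̄ = 712253.95 mm³, ΣAȳ = 906264.84 mm³.
x̄ = 712253.95/12757.92 = 55.83 mm; ȳ = 906264.84/12757.92 = 71.04 mm.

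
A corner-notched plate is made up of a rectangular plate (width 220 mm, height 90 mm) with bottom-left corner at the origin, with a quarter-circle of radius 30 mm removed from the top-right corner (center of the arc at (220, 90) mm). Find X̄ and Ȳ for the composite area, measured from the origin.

plate: A = 220 × 90 = 19800.00, centroid at (110.00, 45.00).
removed quarter-circle: A = −¼π·30² = -706.86, centroid at (207.27, 77.27).
ΣA = 19093.14 mm²
ΣAX̄ = (19800.00)(110.00) + (-706.86)(207.27) = 2031491.16 mm³
ΣAȲ = (19800.00)(45.00) + (-706.86)(77.27) = 836382.75 mm³
X̄ = 2031491.16 / 19093.14 = 106.40 mm
Ȳ = 836382.75 / 19093.14 = 43.81 mm

X̄ = 106.40 mm, Ȳ = 43.81 mm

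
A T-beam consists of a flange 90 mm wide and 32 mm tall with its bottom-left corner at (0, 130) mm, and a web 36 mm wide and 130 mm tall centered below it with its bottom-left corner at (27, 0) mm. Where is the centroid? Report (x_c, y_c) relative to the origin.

x_c = 45.00 mm, y_c = 95.86 mm

web: A = 36 × 130 = 4680.00, centroid at (45.00, 65.00).
flange: A = 90 × 32 = 2880.00, centroid at (45.00, 146.00).
ΣA = 7560.00 mm², ΣAx_c = 340200.00 mm³, ΣAy_c = 724680.00 mm³.
x_c = 340200.00/7560.00 = 45.00 mm; y_c = 724680.00/7560.00 = 95.86 mm.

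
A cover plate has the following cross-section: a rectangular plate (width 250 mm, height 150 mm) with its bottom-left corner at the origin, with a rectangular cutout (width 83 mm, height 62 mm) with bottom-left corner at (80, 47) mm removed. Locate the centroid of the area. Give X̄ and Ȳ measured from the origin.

X̄ = 125.56 mm, Ȳ = 74.52 mm

plate: A = 250 × 150 = 37500.00, centroid at (125.00, 75.00).
hole: A = −(83 × 62) = -5146.00, centroid at (121.50, 78.00).
ΣA = 32354.00 mm²
ΣAX̄ = (37500.00)(125.00) + (-5146.00)(121.50) = 4062261.00 mm³
ΣAȲ = (37500.00)(75.00) + (-5146.00)(78.00) = 2411112.00 mm³
X̄ = 4062261.00 / 32354.00 = 125.56 mm
Ȳ = 2411112.00 / 32354.00 = 74.52 mm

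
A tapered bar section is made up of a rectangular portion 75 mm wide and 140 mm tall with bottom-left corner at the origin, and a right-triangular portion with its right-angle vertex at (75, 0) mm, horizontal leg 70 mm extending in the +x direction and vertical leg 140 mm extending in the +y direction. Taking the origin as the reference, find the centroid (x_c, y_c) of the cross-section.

x_c = 56.86 mm, y_c = 62.58 mm

rectangular portion: A = 75 × 140 = 10500.00, centroid at (37.50, 70.00).
triangular portion: A = ½·70·140 = 4900.00, centroid at (98.33, 46.67).
ΣA = 15400.00 mm², ΣAx_c = 875583.33 mm³, ΣAy_c = 963666.67 mm³.
x_c = 875583.33/15400.00 = 56.86 mm; y_c = 963666.67/15400.00 = 62.58 mm.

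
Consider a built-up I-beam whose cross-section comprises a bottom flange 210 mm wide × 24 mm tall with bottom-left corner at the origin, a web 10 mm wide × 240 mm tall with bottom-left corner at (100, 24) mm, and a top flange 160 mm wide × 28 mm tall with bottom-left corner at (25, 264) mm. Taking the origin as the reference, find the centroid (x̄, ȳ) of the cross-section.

Part | A | x̄ᵢ | ȳᵢ | A·x̄ᵢ | A·ȳᵢ
bottom flange | 5040.00 | 105.00 | 12.00 | 529200.00 | 60480.00
web | 2400.00 | 105.00 | 144.00 | 252000.00 | 345600.00
top flange | 4480.00 | 105.00 | 278.00 | 470400.00 | 1245440.00
Σ | 11920.00 |  |  | 1251600.00 | 1651520.00
x̄ = 1251600.00 / 11920.00 = 105.00 mm
ȳ = 1651520.00 / 11920.00 = 138.55 mm

x̄ = 105.00 mm, ȳ = 138.55 mm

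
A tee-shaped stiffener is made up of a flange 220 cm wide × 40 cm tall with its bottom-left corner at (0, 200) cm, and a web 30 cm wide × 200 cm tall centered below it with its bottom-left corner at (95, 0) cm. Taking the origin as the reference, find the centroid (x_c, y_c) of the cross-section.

web: A = 30 × 200 = 6000.00, centroid at (110.00, 100.00).
flange: A = 220 × 40 = 8800.00, centroid at (110.00, 220.00).
ΣA = 14800.00 cm²
ΣAx_c = (6000.00)(110.00) + (8800.00)(110.00) = 1628000.00 cm³
ΣAy_c = (6000.00)(100.00) + (8800.00)(220.00) = 2536000.00 cm³
x_c = 1628000.00 / 14800.00 = 110.00 cm
y_c = 2536000.00 / 14800.00 = 171.35 cm

x_c = 110.00 cm, y_c = 171.35 cm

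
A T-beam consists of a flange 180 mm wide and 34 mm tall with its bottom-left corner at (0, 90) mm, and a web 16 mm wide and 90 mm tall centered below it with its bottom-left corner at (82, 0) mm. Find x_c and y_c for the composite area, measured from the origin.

web: A = 16 × 90 = 1440.00, centroid at (90.00, 45.00).
flange: A = 180 × 34 = 6120.00, centroid at (90.00, 107.00).
ΣA = 7560.00 mm²
ΣAx_c = (1440.00)(90.00) + (6120.00)(90.00) = 680400.00 mm³
ΣAy_c = (1440.00)(45.00) + (6120.00)(107.00) = 719640.00 mm³
x_c = 680400.00 / 7560.00 = 90.00 mm
y_c = 719640.00 / 7560.00 = 95.19 mm

x_c = 90.00 mm, y_c = 95.19 mm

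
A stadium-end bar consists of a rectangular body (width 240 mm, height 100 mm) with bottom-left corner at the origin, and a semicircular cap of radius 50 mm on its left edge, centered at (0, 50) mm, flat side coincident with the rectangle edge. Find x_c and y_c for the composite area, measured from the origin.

x_c = 100.14 mm, y_c = 50.00 mm

rectangular body: A = 240 × 100 = 24000.00, centroid at (120.00, 50.00).
semicircular end: A = ½π·50² = 3926.99, centroid at (-21.22, 50.00).
ΣA = 27926.99 mm², ΣAx_c = 2796666.67 mm³, ΣAy_c = 1396349.54 mm³.
x_c = 2796666.67/27926.99 = 100.14 mm; y_c = 1396349.54/27926.99 = 50.00 mm.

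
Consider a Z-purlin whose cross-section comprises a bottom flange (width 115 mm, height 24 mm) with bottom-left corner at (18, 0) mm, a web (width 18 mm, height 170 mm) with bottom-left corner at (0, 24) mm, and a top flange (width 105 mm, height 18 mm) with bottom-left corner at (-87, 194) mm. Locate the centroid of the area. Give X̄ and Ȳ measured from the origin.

X̄ = 22.14 mm, Ȳ = 97.32 mm

Part | A | x̄ᵢ | ȳᵢ | A·x̄ᵢ | A·ȳᵢ
bottom flange | 2760.00 | 75.50 | 12.00 | 208380.00 | 33120.00
web | 3060.00 | 9.00 | 109.00 | 27540.00 | 333540.00
top flange | 1890.00 | -34.50 | 203.00 | -65205.00 | 383670.00
Σ | 7710.00 |  |  | 170715.00 | 750330.00
X̄ = 170715.00 / 7710.00 = 22.14 mm
Ȳ = 750330.00 / 7710.00 = 97.32 mm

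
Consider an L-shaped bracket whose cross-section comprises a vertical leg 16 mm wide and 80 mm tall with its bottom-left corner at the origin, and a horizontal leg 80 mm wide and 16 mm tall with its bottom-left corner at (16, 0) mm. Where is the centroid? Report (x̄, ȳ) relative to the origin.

vertical leg: A = 16 × 80 = 1280.00, centroid at (8.00, 40.00).
horizontal leg: A = 80 × 16 = 1280.00, centroid at (56.00, 8.00).
ΣA = 2560.00 mm²
ΣAx̄ = (1280.00)(8.00) + (1280.00)(56.00) = 81920.00 mm³
ΣAȳ = (1280.00)(40.00) + (1280.00)(8.00) = 61440.00 mm³
x̄ = 81920.00 / 2560.00 = 32.00 mm
ȳ = 61440.00 / 2560.00 = 24.00 mm

x̄ = 32.00 mm, ȳ = 24.00 mm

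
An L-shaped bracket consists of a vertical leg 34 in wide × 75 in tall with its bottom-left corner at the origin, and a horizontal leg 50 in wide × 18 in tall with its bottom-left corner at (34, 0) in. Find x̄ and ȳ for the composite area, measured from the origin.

x̄ = 27.96 in, ȳ = 30.07 in

vertical leg: A = 34 × 75 = 2550.00, centroid at (17.00, 37.50).
horizontal leg: A = 50 × 18 = 900.00, centroid at (59.00, 9.00).
ΣA = 3450.00 in²
ΣAx̄ = (2550.00)(17.00) + (900.00)(59.00) = 96450.00 in³
ΣAȳ = (2550.00)(37.50) + (900.00)(9.00) = 103725.00 in³
x̄ = 96450.00 / 3450.00 = 27.96 in
ȳ = 103725.00 / 3450.00 = 30.07 in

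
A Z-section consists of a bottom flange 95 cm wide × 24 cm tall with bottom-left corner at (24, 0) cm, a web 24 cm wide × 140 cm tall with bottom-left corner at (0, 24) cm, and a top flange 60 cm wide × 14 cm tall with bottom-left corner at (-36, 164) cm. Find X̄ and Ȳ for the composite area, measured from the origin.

X̄ = 30.60 cm, Ȳ = 75.13 cm

Part | A | x̄ᵢ | ȳᵢ | A·x̄ᵢ | A·ȳᵢ
bottom flange | 2280.00 | 71.50 | 12.00 | 163020.00 | 27360.00
web | 3360.00 | 12.00 | 94.00 | 40320.00 | 315840.00
top flange | 840.00 | -6.00 | 171.00 | -5040.00 | 143640.00
Σ | 6480.00 |  |  | 198300.00 | 486840.00
X̄ = 198300.00 / 6480.00 = 30.60 cm
Ȳ = 486840.00 / 6480.00 = 75.13 cm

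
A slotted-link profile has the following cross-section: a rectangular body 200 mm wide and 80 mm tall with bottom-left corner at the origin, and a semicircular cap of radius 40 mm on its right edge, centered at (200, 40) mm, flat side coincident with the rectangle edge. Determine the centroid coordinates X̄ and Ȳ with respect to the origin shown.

rectangular body: A = 200 × 80 = 16000.00, centroid at (100.00, 40.00).
semicircular end: A = ½π·40² = 2513.27, centroid at (216.98, 40.00).
ΣA = 18513.27 mm²
ΣAX̄ = (16000.00)(100.00) + (2513.27)(216.98) = 2145321.49 mm³
ΣAȲ = (16000.00)(40.00) + (2513.27)(40.00) = 740530.96 mm³
X̄ = 2145321.49 / 18513.27 = 115.88 mm
Ȳ = 740530.96 / 18513.27 = 40.00 mm

X̄ = 115.88 mm, Ȳ = 40.00 mm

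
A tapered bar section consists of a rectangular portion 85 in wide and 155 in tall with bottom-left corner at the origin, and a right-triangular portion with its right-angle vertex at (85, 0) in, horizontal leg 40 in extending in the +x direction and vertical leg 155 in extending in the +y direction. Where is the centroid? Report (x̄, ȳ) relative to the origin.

x̄ = 53.13 in, ȳ = 72.58 in

rectangular portion: A = 85 × 155 = 13175.00, centroid at (42.50, 77.50).
triangular portion: A = ½·40·155 = 3100.00, centroid at (98.33, 51.67).
ΣA = 16275.00 in²
ΣAx̄ = (13175.00)(42.50) + (3100.00)(98.33) = 864770.83 in³
ΣAȳ = (13175.00)(77.50) + (3100.00)(51.67) = 1181229.17 in³
x̄ = 864770.83 / 16275.00 = 53.13 in
ȳ = 1181229.17 / 16275.00 = 72.58 in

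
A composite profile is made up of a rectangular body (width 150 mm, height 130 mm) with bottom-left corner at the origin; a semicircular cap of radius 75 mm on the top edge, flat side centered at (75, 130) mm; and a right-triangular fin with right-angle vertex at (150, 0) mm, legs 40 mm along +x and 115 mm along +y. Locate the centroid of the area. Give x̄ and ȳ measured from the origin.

x̄ = 81.63 mm, ȳ = 90.93 mm

Part | A | x̄ᵢ | ȳᵢ | A·x̄ᵢ | A·ȳᵢ
rectangular body | 19500.00 | 75.00 | 65.00 | 1462500.00 | 1267500.00
semicircular top | 8835.73 | 75.00 | 161.83 | 662679.70 | 1429894.81
triangular fin | 2300.00 | 163.33 | 38.33 | 375666.67 | 88166.67
Σ | 30635.73 |  |  | 2500846.37 | 2785561.48
x̄ = 2500846.37 / 30635.73 = 81.63 mm
ȳ = 2785561.48 / 30635.73 = 90.93 mm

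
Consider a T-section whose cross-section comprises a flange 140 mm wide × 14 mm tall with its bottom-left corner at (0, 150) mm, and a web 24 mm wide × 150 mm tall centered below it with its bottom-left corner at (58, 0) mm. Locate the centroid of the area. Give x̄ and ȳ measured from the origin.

x̄ = 70.00 mm, ȳ = 103.91 mm

web: A = 24 × 150 = 3600.00, centroid at (70.00, 75.00).
flange: A = 140 × 14 = 1960.00, centroid at (70.00, 157.00).
ΣA = 5560.00 mm², ΣAx̄ = 389200.00 mm³, ΣAȳ = 577720.00 mm³.
x̄ = 389200.00/5560.00 = 70.00 mm; ȳ = 577720.00/5560.00 = 103.91 mm.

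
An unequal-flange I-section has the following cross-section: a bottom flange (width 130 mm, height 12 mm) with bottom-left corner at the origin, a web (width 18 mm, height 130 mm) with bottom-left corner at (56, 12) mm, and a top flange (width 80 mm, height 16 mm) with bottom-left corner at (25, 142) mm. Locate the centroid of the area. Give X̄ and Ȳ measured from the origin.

X̄ = 65.00 mm, Ȳ = 73.66 mm

Part | A | x̄ᵢ | ȳᵢ | A·x̄ᵢ | A·ȳᵢ
bottom flange | 1560.00 | 65.00 | 6.00 | 101400.00 | 9360.00
web | 2340.00 | 65.00 | 77.00 | 152100.00 | 180180.00
top flange | 1280.00 | 65.00 | 150.00 | 83200.00 | 192000.00
Σ | 5180.00 |  |  | 336700.00 | 381540.00
X̄ = 336700.00 / 5180.00 = 65.00 mm
Ȳ = 381540.00 / 5180.00 = 73.66 mm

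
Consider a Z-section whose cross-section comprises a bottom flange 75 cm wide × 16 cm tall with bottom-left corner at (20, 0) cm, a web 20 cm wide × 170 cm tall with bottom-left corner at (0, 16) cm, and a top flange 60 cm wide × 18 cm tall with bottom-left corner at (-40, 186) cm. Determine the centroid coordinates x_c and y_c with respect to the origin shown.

bottom flange: A = 75 × 16 = 1200.00, centroid at (57.50, 8.00).
web: A = 20 × 170 = 3400.00, centroid at (10.00, 101.00).
top flange: A = 60 × 18 = 1080.00, centroid at (-10.00, 195.00).
ΣA = 5680.00 cm², ΣAx_c = 92200.00 cm³, ΣAy_c = 563600.00 cm³.
x_c = 92200.00/5680.00 = 16.23 cm; y_c = 563600.00/5680.00 = 99.23 cm.

x_c = 16.23 cm, y_c = 99.23 cm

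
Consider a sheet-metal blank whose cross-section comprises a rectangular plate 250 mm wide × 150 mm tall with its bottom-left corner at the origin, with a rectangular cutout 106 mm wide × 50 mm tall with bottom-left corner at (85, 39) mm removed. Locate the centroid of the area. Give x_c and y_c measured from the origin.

plate: A = 250 × 150 = 37500.00, centroid at (125.00, 75.00).
hole: A = −(106 × 50) = -5300.00, centroid at (138.00, 64.00).
ΣA = 32200.00 mm², ΣAx_c = 3956100.00 mm³, ΣAy_c = 2473300.00 mm³.
x_c = 3956100.00/32200.00 = 122.86 mm; y_c = 2473300.00/32200.00 = 76.81 mm.

x_c = 122.86 mm, y_c = 76.81 mm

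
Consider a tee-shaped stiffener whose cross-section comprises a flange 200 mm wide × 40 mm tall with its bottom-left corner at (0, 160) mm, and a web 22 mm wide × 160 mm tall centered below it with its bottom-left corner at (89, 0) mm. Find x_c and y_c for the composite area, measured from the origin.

web: A = 22 × 160 = 3520.00, centroid at (100.00, 80.00).
flange: A = 200 × 40 = 8000.00, centroid at (100.00, 180.00).
ΣA = 11520.00 mm², ΣAx_c = 1152000.00 mm³, ΣAy_c = 1721600.00 mm³.
x_c = 1152000.00/11520.00 = 100.00 mm; y_c = 1721600.00/11520.00 = 149.44 mm.

x_c = 100.00 mm, y_c = 149.44 mm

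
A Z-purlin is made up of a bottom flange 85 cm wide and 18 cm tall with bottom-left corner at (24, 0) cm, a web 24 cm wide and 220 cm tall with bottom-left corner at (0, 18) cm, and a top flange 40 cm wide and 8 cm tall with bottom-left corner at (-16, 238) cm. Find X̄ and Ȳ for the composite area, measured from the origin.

bottom flange: A = 85 × 18 = 1530.00, centroid at (66.50, 9.00).
web: A = 24 × 220 = 5280.00, centroid at (12.00, 128.00).
top flange: A = 40 × 8 = 320.00, centroid at (4.00, 242.00).
ΣA = 7130.00 cm²
ΣAX̄ = (1530.00)(66.50) + (5280.00)(12.00) + (320.00)(4.00) = 166385.00 cm³
ΣAȲ = (1530.00)(9.00) + (5280.00)(128.00) + (320.00)(242.00) = 767050.00 cm³
X̄ = 166385.00 / 7130.00 = 23.34 cm
Ȳ = 767050.00 / 7130.00 = 107.58 cm

X̄ = 23.34 cm, Ȳ = 107.58 cm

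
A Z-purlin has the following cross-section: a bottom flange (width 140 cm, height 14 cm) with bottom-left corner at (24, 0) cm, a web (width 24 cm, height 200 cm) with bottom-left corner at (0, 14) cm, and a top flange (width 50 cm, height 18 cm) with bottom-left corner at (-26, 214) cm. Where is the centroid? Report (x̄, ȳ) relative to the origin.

bottom flange: A = 140 × 14 = 1960.00, centroid at (94.00, 7.00).
web: A = 24 × 200 = 4800.00, centroid at (12.00, 114.00).
top flange: A = 50 × 18 = 900.00, centroid at (-1.00, 223.00).
ΣA = 7660.00 cm²
ΣAx̄ = (1960.00)(94.00) + (4800.00)(12.00) + (900.00)(-1.00) = 240940.00 cm³
ΣAȳ = (1960.00)(7.00) + (4800.00)(114.00) + (900.00)(223.00) = 761620.00 cm³
x̄ = 240940.00 / 7660.00 = 31.45 cm
ȳ = 761620.00 / 7660.00 = 99.43 cm

x̄ = 31.45 cm, ȳ = 99.43 cm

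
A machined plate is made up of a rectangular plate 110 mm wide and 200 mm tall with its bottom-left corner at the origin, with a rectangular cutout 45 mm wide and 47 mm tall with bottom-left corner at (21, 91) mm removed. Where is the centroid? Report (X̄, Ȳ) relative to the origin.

X̄ = 56.22 mm, Ȳ = 98.46 mm

Part | A | x̄ᵢ | ȳᵢ | A·x̄ᵢ | A·ȳᵢ
plate | 22000.00 | 55.00 | 100.00 | 1210000.00 | 2200000.00
hole | -2115.00 | 43.50 | 114.50 | -92002.50 | -242167.50
Σ | 19885.00 |  |  | 1117997.50 | 1957832.50
X̄ = 1117997.50 / 19885.00 = 56.22 mm
Ȳ = 1957832.50 / 19885.00 = 98.46 mm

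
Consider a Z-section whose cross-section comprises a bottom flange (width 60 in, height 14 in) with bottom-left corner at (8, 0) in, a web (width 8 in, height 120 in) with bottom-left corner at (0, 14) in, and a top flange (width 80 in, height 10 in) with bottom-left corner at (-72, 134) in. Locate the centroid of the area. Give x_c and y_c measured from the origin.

x_c = 3.91 in, y_c = 72.35 in

Part | A | x̄ᵢ | ȳᵢ | A·x̄ᵢ | A·ȳᵢ
bottom flange | 840.00 | 38.00 | 7.00 | 31920.00 | 5880.00
web | 960.00 | 4.00 | 74.00 | 3840.00 | 71040.00
top flange | 800.00 | -32.00 | 139.00 | -25600.00 | 111200.00
Σ | 2600.00 |  |  | 10160.00 | 188120.00
x_c = 10160.00 / 2600.00 = 3.91 in
y_c = 188120.00 / 2600.00 = 72.35 in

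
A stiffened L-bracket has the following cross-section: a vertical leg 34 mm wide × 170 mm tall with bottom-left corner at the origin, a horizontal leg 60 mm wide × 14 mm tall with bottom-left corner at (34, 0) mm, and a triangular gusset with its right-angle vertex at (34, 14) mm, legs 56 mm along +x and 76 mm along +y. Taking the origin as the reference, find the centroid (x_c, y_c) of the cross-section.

Part | A | x̄ᵢ | ȳᵢ | A·x̄ᵢ | A·ȳᵢ
vertical leg | 5780.00 | 17.00 | 85.00 | 98260.00 | 491300.00
horizontal leg | 840.00 | 64.00 | 7.00 | 53760.00 | 5880.00
gusset | 2128.00 | 52.67 | 39.33 | 112074.67 | 83701.33
Σ | 8748.00 |  |  | 264094.67 | 580881.33
x_c = 264094.67 / 8748.00 = 30.19 mm
y_c = 580881.33 / 8748.00 = 66.40 mm

x_c = 30.19 mm, y_c = 66.40 mm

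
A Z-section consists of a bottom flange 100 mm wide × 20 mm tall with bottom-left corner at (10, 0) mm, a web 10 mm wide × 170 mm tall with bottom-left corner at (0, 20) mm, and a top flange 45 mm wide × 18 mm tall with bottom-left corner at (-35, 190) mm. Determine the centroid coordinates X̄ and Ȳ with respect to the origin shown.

Part | A | x̄ᵢ | ȳᵢ | A·x̄ᵢ | A·ȳᵢ
bottom flange | 2000.00 | 60.00 | 10.00 | 120000.00 | 20000.00
web | 1700.00 | 5.00 | 105.00 | 8500.00 | 178500.00
top flange | 810.00 | -12.50 | 199.00 | -10125.00 | 161190.00
Σ | 4510.00 |  |  | 118375.00 | 359690.00
X̄ = 118375.00 / 4510.00 = 26.25 mm
Ȳ = 359690.00 / 4510.00 = 79.75 mm

X̄ = 26.25 mm, Ȳ = 79.75 mm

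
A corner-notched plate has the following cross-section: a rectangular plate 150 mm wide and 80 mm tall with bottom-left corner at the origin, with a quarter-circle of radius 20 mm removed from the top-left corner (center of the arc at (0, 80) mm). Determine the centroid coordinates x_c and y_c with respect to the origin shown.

Part | A | x̄ᵢ | ȳᵢ | A·x̄ᵢ | A·ȳᵢ
plate | 12000.00 | 75.00 | 40.00 | 900000.00 | 480000.00
removed quarter-circle | -314.16 | 8.49 | 71.51 | -2666.67 | -22466.07
Σ | 11685.84 |  |  | 897333.33 | 457533.93
x_c = 897333.33 / 11685.84 = 76.79 mm
y_c = 457533.93 / 11685.84 = 39.15 mm

x_c = 76.79 mm, y_c = 39.15 mm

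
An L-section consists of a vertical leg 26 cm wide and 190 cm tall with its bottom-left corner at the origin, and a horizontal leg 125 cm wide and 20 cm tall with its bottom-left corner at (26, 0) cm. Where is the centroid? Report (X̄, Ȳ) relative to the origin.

X̄ = 38.37 cm, Ȳ = 66.44 cm

vertical leg: A = 26 × 190 = 4940.00, centroid at (13.00, 95.00).
horizontal leg: A = 125 × 20 = 2500.00, centroid at (88.50, 10.00).
ΣA = 7440.00 cm²
ΣAX̄ = (4940.00)(13.00) + (2500.00)(88.50) = 285470.00 cm³
ΣAȲ = (4940.00)(95.00) + (2500.00)(10.00) = 494300.00 cm³
X̄ = 285470.00 / 7440.00 = 38.37 cm
Ȳ = 494300.00 / 7440.00 = 66.44 cm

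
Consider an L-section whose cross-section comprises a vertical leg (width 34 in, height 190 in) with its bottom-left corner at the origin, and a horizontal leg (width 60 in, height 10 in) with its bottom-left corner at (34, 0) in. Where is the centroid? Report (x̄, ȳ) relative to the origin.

x̄ = 20.99 in, ȳ = 87.35 in

vertical leg: A = 34 × 190 = 6460.00, centroid at (17.00, 95.00).
horizontal leg: A = 60 × 10 = 600.00, centroid at (64.00, 5.00).
ΣA = 7060.00 in², ΣAx̄ = 148220.00 in³, ΣAȳ = 616700.00 in³.
x̄ = 148220.00/7060.00 = 20.99 in; ȳ = 616700.00/7060.00 = 87.35 in.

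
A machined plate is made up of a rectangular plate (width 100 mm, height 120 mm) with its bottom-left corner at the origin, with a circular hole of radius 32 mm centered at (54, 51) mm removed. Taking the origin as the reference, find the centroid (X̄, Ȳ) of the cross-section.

X̄ = 48.53 mm, Ȳ = 63.30 mm

plate: A = 100 × 120 = 12000.00, centroid at (50.00, 60.00).
hole: A = −π·32² = -3216.99, centroid at (54.00, 51.00).
ΣA = 8783.01 mm²
ΣAX̄ = (12000.00)(50.00) + (-3216.99)(54.00) = 426282.49 mm³
ΣAȲ = (12000.00)(60.00) + (-3216.99)(51.00) = 555933.47 mm³
X̄ = 426282.49 / 8783.01 = 48.53 mm
Ȳ = 555933.47 / 8783.01 = 63.30 mm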